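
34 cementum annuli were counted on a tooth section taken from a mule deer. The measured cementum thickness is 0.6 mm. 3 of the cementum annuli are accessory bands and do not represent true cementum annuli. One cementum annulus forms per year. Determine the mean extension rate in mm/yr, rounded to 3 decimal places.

0.019 mm/yr

Correcting the raw count gives 34 − 3 = 31 true cementum annuli.
Extension rate ≈ 0.6 / 31 = 0.019 mm/yr.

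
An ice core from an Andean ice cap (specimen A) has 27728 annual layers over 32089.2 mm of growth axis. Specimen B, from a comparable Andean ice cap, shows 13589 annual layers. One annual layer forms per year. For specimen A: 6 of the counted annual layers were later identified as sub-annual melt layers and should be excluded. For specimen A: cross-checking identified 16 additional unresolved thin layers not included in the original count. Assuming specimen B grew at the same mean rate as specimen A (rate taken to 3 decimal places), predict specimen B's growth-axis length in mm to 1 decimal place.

15722.5 mm

Specimen A: adjusted count: 27728 − 6 + 16 = 27738 annual layers.
A: Extension rate ≈ 32089.2 / 27738 = 1.157 mm/year.
For B, 1.157 mm/year × 13589 years = 15722.5 mm.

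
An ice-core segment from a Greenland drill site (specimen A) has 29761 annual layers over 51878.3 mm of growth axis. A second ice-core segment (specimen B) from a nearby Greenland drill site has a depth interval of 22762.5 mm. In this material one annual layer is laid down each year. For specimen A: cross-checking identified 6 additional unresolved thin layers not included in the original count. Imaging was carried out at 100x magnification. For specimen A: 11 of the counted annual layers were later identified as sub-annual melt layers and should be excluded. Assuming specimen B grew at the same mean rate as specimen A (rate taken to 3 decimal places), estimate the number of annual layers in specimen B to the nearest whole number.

13059 annual layers

Specimen A: adjusted count: 29761 − 11 + 6 = 29756 annual layers.
A: 51878.3 mm over 29756 years gives 51878.3 / 29756 ≈ 1.743 mm/year.
For B, 22762.5 / 1.743 = 13059.38 years ≈ 13059 annual layers.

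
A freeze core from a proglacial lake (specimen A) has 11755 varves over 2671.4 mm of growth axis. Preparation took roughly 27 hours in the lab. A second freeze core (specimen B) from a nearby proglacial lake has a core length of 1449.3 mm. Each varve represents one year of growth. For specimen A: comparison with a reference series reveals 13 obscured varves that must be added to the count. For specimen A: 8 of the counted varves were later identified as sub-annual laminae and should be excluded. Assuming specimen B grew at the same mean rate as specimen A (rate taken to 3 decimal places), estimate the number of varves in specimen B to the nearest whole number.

6385 varves

Specimen A: true varve count = 11755 − 8 + 13 = 11760.
A: 2671.4 mm over 11760 years gives 2671.4 / 11760 ≈ 0.227 mm/yr.
B spans 1449.3 / 0.227 = 6384.58 years ≈ 6385 varves.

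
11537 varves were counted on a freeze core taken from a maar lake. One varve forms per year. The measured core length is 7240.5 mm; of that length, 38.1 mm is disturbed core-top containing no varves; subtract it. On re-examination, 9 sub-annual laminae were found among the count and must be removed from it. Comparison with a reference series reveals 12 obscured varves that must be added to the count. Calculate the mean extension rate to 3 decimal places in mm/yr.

0.624 mm/yr

Correcting the raw count gives 11537 − 9 + 12 = 11540 true varves.
Removing the 38.1 mm offcut leaves 7240.5 − 38.1 = 7202.4 mm.
Mean rate = 7202.4 mm / 11540 years ≈ 0.624 mm/yr.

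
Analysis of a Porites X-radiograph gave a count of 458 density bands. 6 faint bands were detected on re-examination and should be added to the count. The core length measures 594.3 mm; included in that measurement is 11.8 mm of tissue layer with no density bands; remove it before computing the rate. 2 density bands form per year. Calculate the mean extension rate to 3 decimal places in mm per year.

True density band count = 458 + 6 = 464.
Dividing by 2 density bands per year: 464 / 2 = 232 years.
Net length = 594.3 − 11.8 = 582.5 mm.
Extension rate ≈ 582.5 / 232 = 2.511 mm per year.

2.511 mm per year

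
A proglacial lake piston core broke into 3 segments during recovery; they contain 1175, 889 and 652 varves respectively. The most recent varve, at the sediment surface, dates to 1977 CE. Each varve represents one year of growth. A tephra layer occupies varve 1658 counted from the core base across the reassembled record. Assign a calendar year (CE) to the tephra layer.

919 CE

Total varves = 1175 + 889 + 652 = 2716.
The tephra layer sits at varve 1658 from the core base, so 2716 − 1658 = 1058 varves formed after it.
The varve at the sediment surface is 1977 CE, so the tephra layer dates to 1977 − 1058 = 919 CE.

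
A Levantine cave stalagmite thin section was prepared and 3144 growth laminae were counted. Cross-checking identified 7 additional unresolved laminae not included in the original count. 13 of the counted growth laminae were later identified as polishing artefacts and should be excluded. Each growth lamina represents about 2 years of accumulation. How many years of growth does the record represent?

6276 years

After corrections the count is 3144 − 13 + 7 = 3138 growth laminae.
3138 growth laminae at 2 years each span 3138 × 2 = 6276 years.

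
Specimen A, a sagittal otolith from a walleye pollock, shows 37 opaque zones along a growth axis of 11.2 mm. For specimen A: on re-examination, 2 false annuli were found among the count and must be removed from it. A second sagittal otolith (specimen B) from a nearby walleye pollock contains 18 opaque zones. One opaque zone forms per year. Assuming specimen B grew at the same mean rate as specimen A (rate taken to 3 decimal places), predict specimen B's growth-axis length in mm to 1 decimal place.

5.8 mm

Specimen A: true opaque zone count = 37 − 2 = 35.
A: Extension rate ≈ 11.2 / 35 = 0.320 mm/year.
Length of B = 0.320 × 18 = 5.8 mm.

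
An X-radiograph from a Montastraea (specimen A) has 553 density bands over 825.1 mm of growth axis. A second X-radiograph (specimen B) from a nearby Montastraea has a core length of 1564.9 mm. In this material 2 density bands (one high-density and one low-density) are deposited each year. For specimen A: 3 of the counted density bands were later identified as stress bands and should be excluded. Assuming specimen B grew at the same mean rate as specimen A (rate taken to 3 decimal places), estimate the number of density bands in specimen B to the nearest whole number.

Specimen A: correcting the raw count gives 553 − 3 = 550 true density bands.
Specimen A: dividing by 2 density bands per year: 550 / 2 = 275 years.
A: 825.1 mm over 275 years gives 825.1 / 275 ≈ 3.000 mm/yr.
B spans 1564.9 / 3.000 = 521.63 years; at 2 density bands per year that is 521.63 × 2 ≈ 1043 density bands.

1043 density bands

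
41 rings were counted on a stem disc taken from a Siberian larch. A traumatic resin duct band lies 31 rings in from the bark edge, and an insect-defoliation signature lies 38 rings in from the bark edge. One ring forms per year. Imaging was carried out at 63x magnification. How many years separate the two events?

The two markers are separated by 38 − 31 = 7 rings.
At one ring per year, 7 years elapsed between them.

7 years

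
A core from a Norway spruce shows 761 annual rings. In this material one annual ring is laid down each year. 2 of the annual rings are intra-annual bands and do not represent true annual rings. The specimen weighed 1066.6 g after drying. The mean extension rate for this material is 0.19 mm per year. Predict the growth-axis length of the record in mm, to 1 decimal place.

144.2 mm

After corrections the count is 761 − 2 = 759 annual rings.
Length ≈ 0.19 × 759 = 144.2 mm.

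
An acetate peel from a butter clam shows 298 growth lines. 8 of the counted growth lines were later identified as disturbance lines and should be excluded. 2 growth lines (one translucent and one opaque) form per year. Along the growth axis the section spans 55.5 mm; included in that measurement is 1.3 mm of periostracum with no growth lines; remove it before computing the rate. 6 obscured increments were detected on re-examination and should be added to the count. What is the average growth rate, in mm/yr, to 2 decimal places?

Correcting the raw count gives 298 − 8 + 6 = 296 true growth lines.
Dividing by 2 growth lines per year: 296 / 2 = 148 years.
Net length = 55.5 − 1.3 = 54.2 mm.
54.2 mm over 148 years gives 54.2 / 148 ≈ 0.37 mm/yr.

0.37 mm/yr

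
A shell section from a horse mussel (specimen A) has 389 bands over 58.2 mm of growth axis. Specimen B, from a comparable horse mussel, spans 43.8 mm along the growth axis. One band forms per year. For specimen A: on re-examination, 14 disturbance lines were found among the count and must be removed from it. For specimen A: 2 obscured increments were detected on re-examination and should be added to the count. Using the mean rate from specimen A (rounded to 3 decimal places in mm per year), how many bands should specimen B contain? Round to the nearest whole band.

284 bands

Specimen A: after corrections the count is 389 − 14 + 2 = 377 bands.
A: 58.2 mm over 377 years gives 58.2 / 377 ≈ 0.154 mm/year.
For B, 43.8 / 0.154 = 284.42 years ≈ 284 bands.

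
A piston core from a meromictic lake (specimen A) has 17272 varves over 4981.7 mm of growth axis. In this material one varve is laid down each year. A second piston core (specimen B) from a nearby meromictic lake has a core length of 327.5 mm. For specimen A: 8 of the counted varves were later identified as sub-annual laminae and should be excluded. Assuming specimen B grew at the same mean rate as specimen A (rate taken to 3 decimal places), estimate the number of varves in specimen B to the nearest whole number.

Specimen A: true varve count = 17272 − 8 = 17264.
A: Extension rate ≈ 4981.7 / 17264 = 0.289 mm/yr.
For B, 327.5 / 0.289 = 1133.22 years ≈ 1133 varves.

1133 varves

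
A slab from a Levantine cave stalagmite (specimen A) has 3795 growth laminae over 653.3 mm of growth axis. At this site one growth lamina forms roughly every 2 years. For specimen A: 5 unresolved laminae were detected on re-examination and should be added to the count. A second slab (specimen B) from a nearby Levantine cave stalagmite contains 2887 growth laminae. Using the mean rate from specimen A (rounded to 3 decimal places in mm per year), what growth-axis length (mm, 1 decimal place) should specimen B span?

496.6 mm

Specimen A: adjusted count: 3795 + 5 = 3800 growth laminae.
Specimen A: multiplying by 2 years per growth lamina: 3800 × 2 = 7600 years.
A: Extension rate ≈ 653.3 / 7600 = 0.086 mm/yr.
Specimen B: 2887 growth laminae at 2 years each span 2887 × 2 = 5774 years. For B, 0.086 mm/year × 5774 years = 496.6 mm.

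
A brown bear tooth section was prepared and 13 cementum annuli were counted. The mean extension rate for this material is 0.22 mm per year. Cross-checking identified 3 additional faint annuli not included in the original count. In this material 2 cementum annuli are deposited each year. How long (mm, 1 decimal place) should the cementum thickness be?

True cementum annulus count = 13 + 3 = 16.
With 2 cementum annuli per year, 16 / 2 = 8 years.
Length ≈ 0.22 × 8 = 1.8 mm.

1.8 mm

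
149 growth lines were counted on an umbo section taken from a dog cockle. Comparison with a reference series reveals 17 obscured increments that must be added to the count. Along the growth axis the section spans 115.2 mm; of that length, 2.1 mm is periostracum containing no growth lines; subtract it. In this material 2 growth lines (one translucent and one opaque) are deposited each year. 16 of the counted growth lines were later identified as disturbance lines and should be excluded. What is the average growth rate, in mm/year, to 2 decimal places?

Correcting the raw count gives 149 − 16 + 17 = 150 true growth lines.
Dividing by 2 growth lines per year: 150 / 2 = 75 years.
The growth record spans 115.2 − 2.1 = 113.1 mm.
Extension rate ≈ 113.1 / 75 = 1.51 mm/year.

1.51 mm/year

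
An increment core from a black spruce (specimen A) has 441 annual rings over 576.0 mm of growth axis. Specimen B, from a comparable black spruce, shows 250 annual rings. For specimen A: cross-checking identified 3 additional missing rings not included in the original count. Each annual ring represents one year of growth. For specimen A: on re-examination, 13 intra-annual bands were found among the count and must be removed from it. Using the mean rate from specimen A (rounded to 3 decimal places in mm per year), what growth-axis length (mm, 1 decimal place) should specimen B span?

Specimen A: after corrections the count is 441 − 13 + 3 = 431 annual rings.
A: 576.0 mm over 431 years gives 576.0 / 431 ≈ 1.336 mm per year.
B's length ≈ 1.336 × 250 = 334.0 mm.

334.0 mm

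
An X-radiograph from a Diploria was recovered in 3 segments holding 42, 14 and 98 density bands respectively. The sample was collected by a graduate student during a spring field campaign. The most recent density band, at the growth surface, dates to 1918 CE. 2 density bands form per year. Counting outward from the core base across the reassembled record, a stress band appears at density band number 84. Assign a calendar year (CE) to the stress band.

1883 CE

Total density bands = 42 + 14 + 98 = 154.
The stress band sits at density band 84 from the core base, so 154 − 84 = 70 density bands formed after it.
With 2 density bands per year, 70 / 2 = 35 years.
The density band at the growth surface is 1918 CE, so the stress band dates to 1918 − 35 = 1883 CE.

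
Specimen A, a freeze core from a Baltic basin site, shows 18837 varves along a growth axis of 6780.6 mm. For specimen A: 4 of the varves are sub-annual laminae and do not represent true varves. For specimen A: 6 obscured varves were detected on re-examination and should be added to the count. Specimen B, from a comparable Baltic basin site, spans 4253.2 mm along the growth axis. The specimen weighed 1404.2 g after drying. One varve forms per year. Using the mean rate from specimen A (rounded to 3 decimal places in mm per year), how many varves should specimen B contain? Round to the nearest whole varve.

Specimen A: adjusted count: 18837 − 4 + 6 = 18839 varves.
A: Mean rate = 6780.6 mm / 18839 years ≈ 0.360 mm/yr.
B spans 4253.2 / 0.360 = 11814.44 years ≈ 11814 varves.

11814 varves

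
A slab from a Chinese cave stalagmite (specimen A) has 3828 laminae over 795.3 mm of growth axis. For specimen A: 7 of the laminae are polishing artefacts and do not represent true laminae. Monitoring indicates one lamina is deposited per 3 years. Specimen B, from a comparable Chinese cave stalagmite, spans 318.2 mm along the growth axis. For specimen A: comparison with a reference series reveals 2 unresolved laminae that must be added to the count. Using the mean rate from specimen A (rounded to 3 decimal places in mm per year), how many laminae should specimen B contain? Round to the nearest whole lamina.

Specimen A: adjusted count: 3828 − 7 + 2 = 3823 laminae.
Specimen A: multiplying by 3 years per lamina: 3823 × 3 = 11469 years.
A: Extension rate ≈ 795.3 / 11469 = 0.069 mm per year.
For B, 318.2 / 0.069 = 4611.59 years; at 3 years per lamina that is 4611.59 / 3 ≈ 1537 laminae.

1537 laminae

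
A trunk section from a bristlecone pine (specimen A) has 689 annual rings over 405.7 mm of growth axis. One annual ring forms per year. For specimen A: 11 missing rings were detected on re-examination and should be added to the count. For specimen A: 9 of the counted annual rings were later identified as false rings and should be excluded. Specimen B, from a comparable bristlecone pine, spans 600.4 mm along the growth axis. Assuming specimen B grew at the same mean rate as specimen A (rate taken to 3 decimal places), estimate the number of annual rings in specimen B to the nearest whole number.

Specimen A: after corrections the count is 689 − 9 + 11 = 691 annual rings.
A: Mean rate = 405.7 mm / 691 years ≈ 0.587 mm/year.
Specimen B: 600.4 mm / 0.587 mm per year = 1022.83 years ≈ 1023 annual rings.

1023 annual rings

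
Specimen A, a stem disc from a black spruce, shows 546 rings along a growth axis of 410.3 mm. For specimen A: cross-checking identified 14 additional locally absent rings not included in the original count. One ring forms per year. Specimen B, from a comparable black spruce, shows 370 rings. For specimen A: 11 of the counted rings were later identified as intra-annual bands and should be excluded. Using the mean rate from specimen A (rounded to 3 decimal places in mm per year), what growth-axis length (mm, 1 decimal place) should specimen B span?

276.4 mm

Specimen A: adjusted count: 546 − 11 + 14 = 549 rings.
A: Extension rate ≈ 410.3 / 549 = 0.747 mm/yr.
B's length ≈ 0.747 × 370 = 276.4 mm.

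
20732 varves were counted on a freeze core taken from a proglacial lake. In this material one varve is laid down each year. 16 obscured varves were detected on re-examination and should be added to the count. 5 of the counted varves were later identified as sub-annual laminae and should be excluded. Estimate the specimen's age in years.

Adjusted count: 20732 − 5 + 16 = 20743 varves.
With a one-to-one varve periodicity this is 20743 years.

20743 yr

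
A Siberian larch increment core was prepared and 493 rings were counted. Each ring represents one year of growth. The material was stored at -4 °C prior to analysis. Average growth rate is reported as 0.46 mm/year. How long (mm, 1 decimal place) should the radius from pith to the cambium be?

226.8 mm

The record spans 493 years at 0.46 mm per year.
Predicted length = 0.46 mm/year × 493 years = 226.8 mm.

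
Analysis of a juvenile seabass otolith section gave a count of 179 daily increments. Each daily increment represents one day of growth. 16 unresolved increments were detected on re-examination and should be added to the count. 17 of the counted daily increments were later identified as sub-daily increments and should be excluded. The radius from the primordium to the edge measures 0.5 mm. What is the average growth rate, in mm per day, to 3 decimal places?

Correcting the raw count gives 179 − 17 + 16 = 178 true daily increments.
0.5 mm over 178 days gives 0.5 / 178 ≈ 0.003 mm per day.

0.003 mm per day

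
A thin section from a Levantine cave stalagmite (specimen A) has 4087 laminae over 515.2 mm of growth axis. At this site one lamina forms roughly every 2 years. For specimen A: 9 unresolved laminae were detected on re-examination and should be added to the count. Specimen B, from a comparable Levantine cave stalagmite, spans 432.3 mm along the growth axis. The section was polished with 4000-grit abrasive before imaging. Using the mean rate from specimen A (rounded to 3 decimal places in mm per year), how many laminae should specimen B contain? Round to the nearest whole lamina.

Specimen A: adjusted count: 4087 + 9 = 4096 laminae.
Specimen A: 4096 laminae at 2 years each span 4096 × 2 = 8192 years.
A: Mean rate = 515.2 mm / 8192 years ≈ 0.063 mm/yr.
Specimen B: 432.3 mm / 0.063 mm per year = 6861.90 years; at 2 years per lamina that is 6861.90 / 2 ≈ 3431 laminae.

3431 laminae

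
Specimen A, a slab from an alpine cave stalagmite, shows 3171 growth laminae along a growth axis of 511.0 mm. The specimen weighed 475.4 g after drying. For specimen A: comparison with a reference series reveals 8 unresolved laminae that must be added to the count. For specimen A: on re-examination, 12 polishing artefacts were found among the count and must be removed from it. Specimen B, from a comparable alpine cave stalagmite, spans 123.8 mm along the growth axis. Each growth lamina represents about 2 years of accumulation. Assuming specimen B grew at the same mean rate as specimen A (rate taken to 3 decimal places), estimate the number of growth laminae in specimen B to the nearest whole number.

Specimen A: true growth lamina count = 3171 − 12 + 8 = 3167.
Specimen A: 3167 growth laminae at 2 years each span 3167 × 2 = 6334 years.
A: 511.0 mm over 6334 years gives 511.0 / 6334 ≈ 0.081 mm/year.
B spans 123.8 / 0.081 = 1528.40 years; at 2 years per growth lamina that is 1528.40 / 2 ≈ 764 growth laminae.

764 growth laminae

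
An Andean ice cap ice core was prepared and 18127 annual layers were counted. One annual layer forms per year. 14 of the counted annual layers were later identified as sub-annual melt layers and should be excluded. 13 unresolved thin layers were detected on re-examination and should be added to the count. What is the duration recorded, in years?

18126 years

After corrections the count is 18127 − 14 + 13 = 18126 annual layers.
One annual layer per year makes the duration 18126 years.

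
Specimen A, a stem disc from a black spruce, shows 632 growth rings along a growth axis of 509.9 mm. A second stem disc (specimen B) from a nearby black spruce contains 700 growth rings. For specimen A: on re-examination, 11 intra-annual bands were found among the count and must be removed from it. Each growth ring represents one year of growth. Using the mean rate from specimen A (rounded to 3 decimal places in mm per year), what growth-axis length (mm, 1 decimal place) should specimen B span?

Specimen A: adjusted count: 632 − 11 = 621 growth rings.
A: Extension rate ≈ 509.9 / 621 = 0.821 mm per year.
Length of B = 0.821 × 700 = 574.7 mm.

574.7 mm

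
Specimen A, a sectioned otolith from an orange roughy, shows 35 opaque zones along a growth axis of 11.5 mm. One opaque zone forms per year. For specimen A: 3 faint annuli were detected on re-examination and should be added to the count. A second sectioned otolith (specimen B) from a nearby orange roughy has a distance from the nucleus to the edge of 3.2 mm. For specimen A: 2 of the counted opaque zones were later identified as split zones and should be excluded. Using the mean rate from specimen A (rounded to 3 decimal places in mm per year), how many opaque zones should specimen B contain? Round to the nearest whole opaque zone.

Specimen A: adjusted count: 35 − 2 + 3 = 36 opaque zones.
A: 11.5 mm over 36 years gives 11.5 / 36 ≈ 0.319 mm/yr.
For B, 3.2 / 0.319 = 10.03 years ≈ 10 opaque zones.

10 opaque zones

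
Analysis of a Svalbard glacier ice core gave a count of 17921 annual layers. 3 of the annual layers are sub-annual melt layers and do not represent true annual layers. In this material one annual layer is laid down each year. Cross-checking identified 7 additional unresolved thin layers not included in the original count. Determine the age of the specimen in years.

Adjusted count: 17921 − 3 + 7 = 17925 annual layers.
At one annual layer per year, that is 17925 years.

17925 years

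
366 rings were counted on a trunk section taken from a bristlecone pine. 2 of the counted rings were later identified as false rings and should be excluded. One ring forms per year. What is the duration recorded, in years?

364 years

Correcting the raw count gives 366 − 2 = 364 true rings.
One ring per year makes the duration 364 years.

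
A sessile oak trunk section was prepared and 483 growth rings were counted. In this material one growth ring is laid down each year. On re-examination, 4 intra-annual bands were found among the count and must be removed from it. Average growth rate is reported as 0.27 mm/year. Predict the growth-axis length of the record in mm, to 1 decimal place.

129.3 mm

Correcting the raw count gives 483 − 4 = 479 true growth rings.
479 years at 0.27 mm/year gives 0.27 × 479 = 129.3 mm.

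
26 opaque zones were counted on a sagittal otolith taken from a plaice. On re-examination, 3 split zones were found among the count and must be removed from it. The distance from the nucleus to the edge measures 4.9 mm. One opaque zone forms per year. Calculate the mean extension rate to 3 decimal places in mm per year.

Adjusted count: 26 − 3 = 23 opaque zones.
Mean rate = 4.9 mm / 23 years ≈ 0.213 mm per year.

0.213 mm per year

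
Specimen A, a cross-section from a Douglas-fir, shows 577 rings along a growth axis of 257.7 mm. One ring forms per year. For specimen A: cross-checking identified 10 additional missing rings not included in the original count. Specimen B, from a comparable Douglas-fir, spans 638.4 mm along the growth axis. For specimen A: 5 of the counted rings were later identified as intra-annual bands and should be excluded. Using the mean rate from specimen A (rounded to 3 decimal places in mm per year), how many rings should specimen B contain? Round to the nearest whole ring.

Specimen A: adjusted count: 577 − 5 + 10 = 582 rings.
A: Mean rate = 257.7 mm / 582 years ≈ 0.443 mm per year.
Specimen B: 638.4 mm / 0.443 mm per year = 1441.08 years ≈ 1441 rings.

1441 rings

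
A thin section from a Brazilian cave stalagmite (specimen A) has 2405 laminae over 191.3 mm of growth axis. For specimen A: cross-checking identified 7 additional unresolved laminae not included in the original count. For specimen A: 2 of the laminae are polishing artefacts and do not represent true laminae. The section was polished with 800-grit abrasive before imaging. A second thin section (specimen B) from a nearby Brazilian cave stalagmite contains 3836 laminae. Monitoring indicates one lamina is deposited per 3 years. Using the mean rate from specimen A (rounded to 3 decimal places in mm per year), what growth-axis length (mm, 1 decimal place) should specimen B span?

Specimen A: correcting the raw count gives 2405 − 2 + 7 = 2410 true laminae.
Specimen A: 2410 laminae at 3 years each span 2410 × 3 = 7230 years.
A: Mean rate = 191.3 mm / 7230 years ≈ 0.026 mm/year.
Specimen B: 3836 laminae at 3 years each span 3836 × 3 = 11508 years. B's length ≈ 0.026 × 11508 = 299.2 mm.

299.2 mm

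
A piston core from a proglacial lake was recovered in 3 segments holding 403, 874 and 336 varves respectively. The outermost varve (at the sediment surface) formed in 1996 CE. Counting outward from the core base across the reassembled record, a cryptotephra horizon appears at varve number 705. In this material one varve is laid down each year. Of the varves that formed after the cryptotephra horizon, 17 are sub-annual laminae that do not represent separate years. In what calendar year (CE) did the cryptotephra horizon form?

1105 CE

Total varves = 403 + 874 + 336 = 1613.
1613 − 705 = 908 varves lie beyond the cryptotephra horizon toward the sediment surface.
908 − 17 false = 891 true varves after the cryptotephra horizon.
Counting back 891 years from 1996 CE places the cryptotephra horizon in 1996 − 891 = 1105 CE.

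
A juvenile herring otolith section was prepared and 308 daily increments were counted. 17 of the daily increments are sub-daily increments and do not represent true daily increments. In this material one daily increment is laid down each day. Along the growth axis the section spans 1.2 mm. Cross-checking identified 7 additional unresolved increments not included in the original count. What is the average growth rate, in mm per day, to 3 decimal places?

0.004 mm per day

Correcting the raw count gives 308 − 17 + 7 = 298 true daily increments.
Mean rate = 1.2 mm / 298 days ≈ 0.004 mm per day.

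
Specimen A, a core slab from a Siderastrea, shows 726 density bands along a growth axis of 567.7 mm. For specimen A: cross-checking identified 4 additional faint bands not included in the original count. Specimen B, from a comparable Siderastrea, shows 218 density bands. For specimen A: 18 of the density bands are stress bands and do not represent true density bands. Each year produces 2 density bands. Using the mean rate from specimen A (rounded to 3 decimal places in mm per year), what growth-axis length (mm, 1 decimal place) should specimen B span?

Specimen A: correcting the raw count gives 726 − 18 + 4 = 712 true density bands.
Specimen A: dividing by 2 density bands per year: 712 / 2 = 356 years.
A: 567.7 mm over 356 years gives 567.7 / 356 ≈ 1.595 mm/yr.
Specimen B: 218 density bands at 2 per year is 218 / 2 = 109 years. Length of B = 1.595 × 109 = 173.9 mm.

173.9 mm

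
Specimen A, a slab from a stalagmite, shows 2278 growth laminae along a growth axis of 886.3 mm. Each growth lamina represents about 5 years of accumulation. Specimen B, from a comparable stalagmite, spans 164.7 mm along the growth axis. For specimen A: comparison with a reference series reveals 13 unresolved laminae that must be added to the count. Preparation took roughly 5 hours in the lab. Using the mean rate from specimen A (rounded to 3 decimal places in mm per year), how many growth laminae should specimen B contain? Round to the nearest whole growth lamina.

428 growth laminae

Specimen A: after corrections the count is 2278 + 13 = 2291 growth laminae.
Specimen A: 2291 growth laminae at 5 years each span 2291 × 5 = 11455 years.
A: Mean rate = 886.3 mm / 11455 years ≈ 0.077 mm/year.
For B, 164.7 / 0.077 = 2138.96 years; at 5 years per growth lamina that is 2138.96 / 5 ≈ 428 growth laminae.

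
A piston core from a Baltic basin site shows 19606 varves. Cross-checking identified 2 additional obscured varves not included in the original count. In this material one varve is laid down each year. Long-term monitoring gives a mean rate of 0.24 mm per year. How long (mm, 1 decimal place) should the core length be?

Correcting the raw count gives 19606 + 2 = 19608 true varves.
Length ≈ 0.24 × 19608 = 4705.9 mm.

4705.9 mm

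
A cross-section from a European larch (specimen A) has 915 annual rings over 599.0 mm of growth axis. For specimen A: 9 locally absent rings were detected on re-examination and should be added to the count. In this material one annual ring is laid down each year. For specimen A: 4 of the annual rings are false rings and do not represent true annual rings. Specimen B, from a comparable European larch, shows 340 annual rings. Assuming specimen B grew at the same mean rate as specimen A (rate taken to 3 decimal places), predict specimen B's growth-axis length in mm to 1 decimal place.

221.3 mm

Specimen A: after corrections the count is 915 − 4 + 9 = 920 annual rings.
A: Mean rate = 599.0 mm / 920 years ≈ 0.651 mm/yr.
B's length ≈ 0.651 × 340 = 221.3 mm.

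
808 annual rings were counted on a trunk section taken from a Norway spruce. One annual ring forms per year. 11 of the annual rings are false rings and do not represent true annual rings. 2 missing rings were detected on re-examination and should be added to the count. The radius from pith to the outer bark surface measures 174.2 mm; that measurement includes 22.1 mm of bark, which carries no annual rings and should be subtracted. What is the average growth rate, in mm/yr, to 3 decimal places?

Adjusted count: 808 − 11 + 2 = 799 annual rings.
Net length = 174.2 − 22.1 = 152.1 mm.
152.1 mm over 799 years gives 152.1 / 799 ≈ 0.190 mm/yr.

0.190 mm/yr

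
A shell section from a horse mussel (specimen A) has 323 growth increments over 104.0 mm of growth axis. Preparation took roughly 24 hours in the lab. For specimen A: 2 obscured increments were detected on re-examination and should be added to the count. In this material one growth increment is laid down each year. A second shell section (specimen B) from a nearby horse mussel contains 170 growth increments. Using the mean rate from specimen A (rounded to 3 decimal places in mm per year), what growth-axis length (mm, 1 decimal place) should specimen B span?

54.4 mm

Specimen A: true growth increment count = 323 + 2 = 325.
A: Mean rate = 104.0 mm / 325 years ≈ 0.320 mm/yr.
B's length ≈ 0.320 × 170 = 54.4 mm.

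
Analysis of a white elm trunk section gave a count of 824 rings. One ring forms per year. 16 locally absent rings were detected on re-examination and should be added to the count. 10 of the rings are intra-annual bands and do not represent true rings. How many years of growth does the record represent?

Correcting the raw count gives 824 − 10 + 16 = 830 true rings.
At one ring per year, that is 830 years.

830 yr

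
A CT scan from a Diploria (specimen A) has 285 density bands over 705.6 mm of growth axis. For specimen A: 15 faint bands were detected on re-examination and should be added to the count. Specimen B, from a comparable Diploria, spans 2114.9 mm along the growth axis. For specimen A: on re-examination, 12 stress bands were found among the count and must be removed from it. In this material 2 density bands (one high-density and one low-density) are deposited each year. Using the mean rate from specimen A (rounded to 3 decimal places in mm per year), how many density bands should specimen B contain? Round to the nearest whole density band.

Specimen A: adjusted count: 285 − 12 + 15 = 288 density bands.
Specimen A: 288 density bands at 2 per year is 288 / 2 = 144 years.
A: Extension rate ≈ 705.6 / 144 = 4.900 mm per year.
Specimen B: 2114.9 mm / 4.900 mm per year = 431.61 years; at 2 density bands per year that is 431.61 × 2 ≈ 863 density bands.

863 density bands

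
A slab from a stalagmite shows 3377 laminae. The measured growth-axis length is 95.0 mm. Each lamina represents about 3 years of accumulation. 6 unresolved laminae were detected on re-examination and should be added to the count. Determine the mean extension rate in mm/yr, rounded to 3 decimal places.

Correcting the raw count gives 3377 + 6 = 3383 true laminae.
3383 laminae at 3 years each span 3383 × 3 = 10149 years.
Extension rate ≈ 95.0 / 10149 = 0.009 mm/yr.

0.009 mm/yr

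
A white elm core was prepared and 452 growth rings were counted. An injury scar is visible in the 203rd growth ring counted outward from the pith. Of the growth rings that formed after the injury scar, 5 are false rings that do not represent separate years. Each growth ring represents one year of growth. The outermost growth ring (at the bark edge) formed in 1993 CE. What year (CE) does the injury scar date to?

The injury scar sits at growth ring 203 from the pith, so 452 − 203 = 249 growth rings formed after it.
249 − 5 false = 244 true growth rings after the injury scar.
1993 − 244 = 1749 CE.

1749 CE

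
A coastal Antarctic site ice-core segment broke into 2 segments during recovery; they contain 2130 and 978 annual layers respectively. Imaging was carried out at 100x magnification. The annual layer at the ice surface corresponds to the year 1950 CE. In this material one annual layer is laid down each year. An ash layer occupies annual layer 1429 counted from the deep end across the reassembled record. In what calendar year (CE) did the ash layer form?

Total annual layers = 2130 + 978 = 3108.
3108 − 1429 = 1679 annual layers lie beyond the ash layer toward the ice surface.
The annual layer at the ice surface is 1950 CE, so the ash layer dates to 1950 − 1679 = 271 CE.

271 CE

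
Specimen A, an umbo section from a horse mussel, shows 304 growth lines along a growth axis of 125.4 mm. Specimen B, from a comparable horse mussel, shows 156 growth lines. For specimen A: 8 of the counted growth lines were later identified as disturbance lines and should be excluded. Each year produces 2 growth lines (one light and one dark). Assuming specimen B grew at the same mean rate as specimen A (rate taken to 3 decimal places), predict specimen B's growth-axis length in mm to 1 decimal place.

Specimen A: adjusted count: 304 − 8 = 296 growth lines.
Specimen A: with 2 growth lines per year, 296 / 2 = 148 years.
A: Extension rate ≈ 125.4 / 148 = 0.847 mm per year.
Specimen B: 156 growth lines at 2 per year is 156 / 2 = 78 years. B's length ≈ 0.847 × 78 = 66.1 mm.

66.1 mm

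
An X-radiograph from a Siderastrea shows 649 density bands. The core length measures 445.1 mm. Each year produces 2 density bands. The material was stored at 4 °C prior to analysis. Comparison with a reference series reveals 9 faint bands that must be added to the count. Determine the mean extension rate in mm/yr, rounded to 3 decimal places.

After corrections the count is 649 + 9 = 658 density bands.
With 2 density bands per year, 658 / 2 = 329 years.
Extension rate ≈ 445.1 / 329 = 1.353 mm/yr.

1.353 mm/yr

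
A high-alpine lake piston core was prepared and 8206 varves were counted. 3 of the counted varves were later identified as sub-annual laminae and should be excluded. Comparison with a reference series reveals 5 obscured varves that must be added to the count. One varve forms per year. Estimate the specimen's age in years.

True varve count = 8206 − 3 + 5 = 8208.
One varve per year makes the duration 8208 years.

8208 yr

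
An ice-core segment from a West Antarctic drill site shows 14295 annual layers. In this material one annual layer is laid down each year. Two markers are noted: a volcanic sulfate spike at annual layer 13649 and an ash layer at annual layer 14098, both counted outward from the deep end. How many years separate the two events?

449 years

The two markers are separated by 14098 − 13649 = 449 annual layers.
One annual layer per year makes the interval 449 years.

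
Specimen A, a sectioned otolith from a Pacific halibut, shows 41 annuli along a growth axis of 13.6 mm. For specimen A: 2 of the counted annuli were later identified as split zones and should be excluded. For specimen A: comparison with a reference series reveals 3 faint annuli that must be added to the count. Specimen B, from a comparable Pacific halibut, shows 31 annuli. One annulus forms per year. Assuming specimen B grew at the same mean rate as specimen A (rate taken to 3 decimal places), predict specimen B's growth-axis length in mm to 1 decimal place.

10.0 mm

Specimen A: adjusted count: 41 − 2 + 3 = 42 annuli.
A: 13.6 mm over 42 years gives 13.6 / 42 ≈ 0.324 mm per year.
For B, 0.324 mm/year × 31 years = 10.0 mm.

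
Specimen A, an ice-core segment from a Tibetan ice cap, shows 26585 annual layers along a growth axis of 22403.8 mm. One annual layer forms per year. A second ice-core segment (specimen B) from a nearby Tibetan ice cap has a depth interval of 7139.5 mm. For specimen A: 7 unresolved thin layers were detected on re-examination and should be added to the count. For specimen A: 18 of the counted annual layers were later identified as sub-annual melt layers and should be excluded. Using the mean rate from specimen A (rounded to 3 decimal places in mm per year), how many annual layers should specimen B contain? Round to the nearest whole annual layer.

Specimen A: correcting the raw count gives 26585 − 18 + 7 = 26574 true annual layers.
A: 22403.8 mm over 26574 years gives 22403.8 / 26574 ≈ 0.843 mm/yr.
B spans 7139.5 / 0.843 = 8469.16 years ≈ 8469 annual layers.

8469 annual layers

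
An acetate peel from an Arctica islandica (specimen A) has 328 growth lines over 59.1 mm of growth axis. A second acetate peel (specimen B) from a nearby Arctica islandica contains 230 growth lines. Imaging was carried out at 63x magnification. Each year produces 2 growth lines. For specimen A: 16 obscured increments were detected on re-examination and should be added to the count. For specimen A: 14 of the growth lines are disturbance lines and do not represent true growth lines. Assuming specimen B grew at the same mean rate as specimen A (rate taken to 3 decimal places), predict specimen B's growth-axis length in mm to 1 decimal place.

Specimen A: adjusted count: 328 − 14 + 16 = 330 growth lines.
Specimen A: with 2 growth lines per year, 330 / 2 = 165 years.
A: Mean rate = 59.1 mm / 165 years ≈ 0.358 mm/yr.
Specimen B: with 2 growth lines per year, 230 / 2 = 115 years. For B, 0.358 mm/year × 115 years = 41.2 mm.

41.2 mm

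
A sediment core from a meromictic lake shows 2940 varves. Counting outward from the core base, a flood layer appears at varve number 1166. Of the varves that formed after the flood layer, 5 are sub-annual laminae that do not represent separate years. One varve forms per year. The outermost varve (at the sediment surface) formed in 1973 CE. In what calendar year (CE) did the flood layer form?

2940 − 1166 = 1774 varves lie beyond the flood layer toward the sediment surface.
1774 − 5 false = 1769 true varves after the flood layer.
1973 − 1769 = 204 CE.

204 CE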